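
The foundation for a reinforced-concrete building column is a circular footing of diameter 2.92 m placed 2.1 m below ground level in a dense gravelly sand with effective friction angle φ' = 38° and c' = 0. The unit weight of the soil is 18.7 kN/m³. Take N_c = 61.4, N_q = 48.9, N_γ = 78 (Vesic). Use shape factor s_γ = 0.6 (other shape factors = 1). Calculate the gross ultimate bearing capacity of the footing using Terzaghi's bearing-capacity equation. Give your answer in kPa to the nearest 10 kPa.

q_ult ≈ 3200 kPa

Overburden at base level: q = 18.7 × 2.1 = 39.27 kPa.
Surcharge term q·N_q = 39.27 × 48.9 = 1920.3 kPa; self-weight term 0.5·γ·B·N_γ·s_γ = 0.5 × 18.7 × 2.92 × 78 × 0.6 = 1277.7 kPa.
q_ult = 1920.3 + 1277.7 = 3198 kPa.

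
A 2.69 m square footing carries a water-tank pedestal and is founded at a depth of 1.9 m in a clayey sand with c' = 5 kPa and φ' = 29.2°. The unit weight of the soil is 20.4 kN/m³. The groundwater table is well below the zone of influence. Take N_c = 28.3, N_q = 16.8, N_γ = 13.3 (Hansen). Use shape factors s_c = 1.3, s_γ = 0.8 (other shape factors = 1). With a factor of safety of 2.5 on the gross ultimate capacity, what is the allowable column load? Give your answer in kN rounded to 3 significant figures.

Overburden at base level: q = 20.4 × 1.9 = 38.76 kPa.
Cohesion term c·N_c·s_c = 5 × 28.3 × 1.3 = 183.95 kPa; surcharge term q·N_q = 38.76 × 16.8 = 651.17 kPa; self-weight term 0.5·γ·B·N_γ·s_γ = 0.5 × 20.4 × 2.69 × 13.3 × 0.8 = 291.94 kPa.
q_ult = 183.95 + 651.17 + 291.94 = 1127.1 kPa.
Gross allowable pressure q_all = 1127.1 / 2.5 = 450.82 kPa.
Footing area = 7.2361 m², so allowable column load = 450.82 × 7.2361 = 3262.2 kN.

P_all ≈ 3260 kN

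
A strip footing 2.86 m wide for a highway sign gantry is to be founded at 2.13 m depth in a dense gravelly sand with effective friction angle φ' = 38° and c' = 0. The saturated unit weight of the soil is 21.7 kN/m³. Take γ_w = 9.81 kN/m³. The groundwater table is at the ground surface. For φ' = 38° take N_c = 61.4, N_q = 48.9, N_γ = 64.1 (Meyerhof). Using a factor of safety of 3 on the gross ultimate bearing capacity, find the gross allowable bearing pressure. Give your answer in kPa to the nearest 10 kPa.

With the water table at the surface the whole profile is submerged: γ' = 21.7 − 9.81 = 11.89 kN/m³, so q = γ'·D_f = 25.326 kPa; the same γ' applies in the ½γBN_γ term.
q_ult = q·N_q + 0.5·γ·B·N_γ
     = 25.326 × 48.9 + 0.5 × 11.89 × 2.86 × 64.1
     = 1238.4 + 1089.9 = 2328.3 kPa.
q_all = 2328.3 / 3 = 776.1 kPa.

q_all ≈ 780 kPa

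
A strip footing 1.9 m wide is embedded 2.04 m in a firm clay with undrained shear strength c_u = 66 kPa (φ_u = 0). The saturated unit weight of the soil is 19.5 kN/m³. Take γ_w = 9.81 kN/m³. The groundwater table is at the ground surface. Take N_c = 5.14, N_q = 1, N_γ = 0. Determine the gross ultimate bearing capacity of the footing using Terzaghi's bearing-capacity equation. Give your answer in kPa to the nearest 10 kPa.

Water table at ground surface, so effective unit weight γ' = 19.5 − 9.81 = 9.69 kN/m³ is used throughout; overburden q = 9.69 × 2.04 = 19.768 kPa.
Cohesion term c·N_c = 66 × 5.14 = 339.24 kPa; surcharge term q·N_q = 19.768 × 1 = 19.768 kPa.
q_ult = 339.24 + 19.768 = 359.01 kPa.

q_ult ≈ 360 kPa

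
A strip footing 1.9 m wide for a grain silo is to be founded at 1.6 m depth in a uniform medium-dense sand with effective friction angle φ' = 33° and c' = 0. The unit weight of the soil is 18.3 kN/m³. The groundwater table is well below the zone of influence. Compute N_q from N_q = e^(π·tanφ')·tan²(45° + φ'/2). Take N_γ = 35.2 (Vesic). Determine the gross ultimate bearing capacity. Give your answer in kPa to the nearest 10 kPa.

q_ult ≈ 1380 kPa

tan33° = 0.6494, so N_q = e^(π×0.6494)·tan²(61.5°) = 7.692 × 3.392 = 26.09.
Overburden at base level: q = 18.3 × 1.6 = 29.28 kPa.
Surcharge term q·N_q = 29.28 × 26.092 = 763.97 kPa; self-weight term 0.5·γ·B·N_γ = 0.5 × 18.3 × 1.9 × 35.2 = 611.95 kPa.
q_ult = 763.97 + 611.95 = 1375.9 kPa.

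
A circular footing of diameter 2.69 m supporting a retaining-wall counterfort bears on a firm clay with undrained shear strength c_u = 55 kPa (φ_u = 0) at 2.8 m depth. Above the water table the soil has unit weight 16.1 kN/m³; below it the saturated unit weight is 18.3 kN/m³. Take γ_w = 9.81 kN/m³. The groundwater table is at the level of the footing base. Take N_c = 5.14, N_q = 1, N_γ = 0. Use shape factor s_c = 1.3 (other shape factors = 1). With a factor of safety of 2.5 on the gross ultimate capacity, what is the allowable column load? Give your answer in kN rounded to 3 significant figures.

q = γ·D_f = 16.1 × 2.8 = 45.08 kPa.
c·N_c·s_c = 55 × 5.14 × 1.3 = 367.51 kPa
q·N_q = 45.08 × 1 = 45.08 kPa
q_ult = 367.51 + 45.08 = 412.59 kPa.
Gross allowable pressure q_all = 412.59 / 2.5 = 165.04 kPa.
Footing area = 5.6832 m², so allowable column load = 165.04 × 5.6832 = 937.93 kN.

P_all ≈ 938 kN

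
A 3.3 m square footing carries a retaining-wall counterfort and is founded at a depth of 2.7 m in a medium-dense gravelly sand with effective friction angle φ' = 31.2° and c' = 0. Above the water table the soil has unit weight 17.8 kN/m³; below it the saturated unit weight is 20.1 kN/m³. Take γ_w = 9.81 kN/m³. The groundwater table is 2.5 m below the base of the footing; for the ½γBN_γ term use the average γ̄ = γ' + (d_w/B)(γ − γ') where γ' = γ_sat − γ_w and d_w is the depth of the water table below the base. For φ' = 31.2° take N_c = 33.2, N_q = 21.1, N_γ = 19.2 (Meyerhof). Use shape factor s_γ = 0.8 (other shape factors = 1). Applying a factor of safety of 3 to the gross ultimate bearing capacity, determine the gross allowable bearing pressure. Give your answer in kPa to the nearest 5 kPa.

q_all ≈ 475 kPa

Overburden at base level: q = 17.8 × 2.7 = 48.06 kPa.
The water table is 2.5 m below the base (< B = 3.3 m), so the ½γBN_γ term uses γ̄ = γ' + (d_w/B)(γ − γ') = 10.29 + (2.5/3.3)(17.8 − 10.29) = 15.979 kN/m³.
Surcharge term q·N_q = 48.06 × 21.1 = 1014.1 kPa; self-weight term 0.5·γ·B·N_γ·s_γ = 0.5 × 15.979 × 3.3 × 19.2 × 0.8 = 404.98 kPa.
q_ult = 1014.1 + 404.98 = 1419 kPa.
q_all = q_ult / FS = 1419 / 3 = 473.02 kPa.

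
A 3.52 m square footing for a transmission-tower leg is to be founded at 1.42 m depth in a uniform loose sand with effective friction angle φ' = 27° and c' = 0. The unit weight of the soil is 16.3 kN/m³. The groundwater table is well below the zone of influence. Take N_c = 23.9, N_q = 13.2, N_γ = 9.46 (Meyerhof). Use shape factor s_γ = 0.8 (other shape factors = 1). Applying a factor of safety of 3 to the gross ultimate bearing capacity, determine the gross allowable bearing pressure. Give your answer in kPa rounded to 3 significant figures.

q_all ≈ 174 kPa

Overburden at base level: q = 16.3 × 1.42 = 23.146 kPa.
Surcharge term q·N_q = 23.146 × 13.2 = 305.53 kPa; self-weight term 0.5·γ·B·N_γ·s_γ = 0.5 × 16.3 × 3.52 × 9.46 × 0.8 = 217.11 kPa.
q_ult = 305.53 + 217.11 = 522.64 kPa.
q_all = q_ult / FS = 522.64 / 3 = 174.21 kPa.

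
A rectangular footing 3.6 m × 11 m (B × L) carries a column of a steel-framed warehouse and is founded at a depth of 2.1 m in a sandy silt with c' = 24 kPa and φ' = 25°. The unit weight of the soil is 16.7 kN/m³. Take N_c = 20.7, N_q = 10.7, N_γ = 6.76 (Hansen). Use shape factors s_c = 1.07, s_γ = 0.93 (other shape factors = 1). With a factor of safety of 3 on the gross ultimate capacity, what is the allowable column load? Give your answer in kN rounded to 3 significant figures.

P_all ≈ 14500 kN

Effective surcharge at the founding depth q = γ·D_f = 16.7 × 2.1 = 35.07 kPa.
q_ult = c·N_c·s_c + q·N_q + 0.5·γ·B·N_γ·s_γ
     = 24 × 20.7 × 1.07 + 35.07 × 10.7 + 0.5 × 16.7 × 3.6 × 6.76 × 0.93
     = 531.58 + 375.25 + 188.98 = 1095.8 kPa.
Gross allowable pressure q_all = 1095.8 / 3 = 365.27 kPa.
Footing area = 39.6 m², so allowable column load = 365.27 × 39.6 = 14465 kN.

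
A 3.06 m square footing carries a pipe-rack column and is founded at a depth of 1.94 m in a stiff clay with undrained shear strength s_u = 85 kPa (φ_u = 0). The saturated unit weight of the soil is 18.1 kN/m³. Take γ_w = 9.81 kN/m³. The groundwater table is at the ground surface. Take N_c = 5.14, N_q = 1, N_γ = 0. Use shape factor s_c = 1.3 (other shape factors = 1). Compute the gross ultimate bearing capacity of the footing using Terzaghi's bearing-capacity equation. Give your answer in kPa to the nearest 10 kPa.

q_ult ≈ 580 kPa

Water table at ground surface, so effective unit weight γ' = 18.1 − 9.81 = 8.29 kN/m³ is used throughout; overburden q = 8.29 × 1.94 = 16.083 kPa.
Cohesion term c·N_c·s_c = 85 × 5.14 × 1.3 = 567.97 kPa; surcharge term q·N_q = 16.083 × 1 = 16.083 kPa.
q_ult = 567.97 + 16.083 = 584.05 kPa.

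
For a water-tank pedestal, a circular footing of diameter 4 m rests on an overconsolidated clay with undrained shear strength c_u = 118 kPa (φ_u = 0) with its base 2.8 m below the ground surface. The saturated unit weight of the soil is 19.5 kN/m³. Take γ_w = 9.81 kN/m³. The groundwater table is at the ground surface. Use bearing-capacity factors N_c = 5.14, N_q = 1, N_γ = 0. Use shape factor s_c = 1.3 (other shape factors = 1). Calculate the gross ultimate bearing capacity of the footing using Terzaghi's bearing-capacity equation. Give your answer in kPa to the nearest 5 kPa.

q_ult ≈ 815 kPa

With the water table at the surface the whole profile is submerged: γ' = 19.5 − 9.81 = 9.69 kN/m³, so q = γ'·D_f = 27.132 kPa.
q_ult = c·N_c·s_c + q·N_q
     = 118 × 5.14 × 1.3 + 27.132 × 1
     = 788.48 + 27.132 = 815.61 kPa.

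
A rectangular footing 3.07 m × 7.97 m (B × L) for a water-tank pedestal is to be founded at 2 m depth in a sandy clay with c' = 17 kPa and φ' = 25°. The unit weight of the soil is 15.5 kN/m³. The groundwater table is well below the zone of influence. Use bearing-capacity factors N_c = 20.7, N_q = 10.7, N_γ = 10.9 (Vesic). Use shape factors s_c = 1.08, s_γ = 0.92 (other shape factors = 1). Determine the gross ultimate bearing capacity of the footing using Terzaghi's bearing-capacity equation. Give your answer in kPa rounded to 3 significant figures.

Effective surcharge at the founding depth q = γ·D_f = 15.5 × 2 = 31 kPa.
q_ult = c·N_c·s_c + q·N_q + 0.5·γ·B·N_γ·s_γ
     = 17 × 20.7 × 1.08 + 31 × 10.7 + 0.5 × 15.5 × 3.07 × 10.9 × 0.92
     = 380.05 + 331.7 + 238.59 = 950.34 kPa.

q_ult ≈ 950 kPa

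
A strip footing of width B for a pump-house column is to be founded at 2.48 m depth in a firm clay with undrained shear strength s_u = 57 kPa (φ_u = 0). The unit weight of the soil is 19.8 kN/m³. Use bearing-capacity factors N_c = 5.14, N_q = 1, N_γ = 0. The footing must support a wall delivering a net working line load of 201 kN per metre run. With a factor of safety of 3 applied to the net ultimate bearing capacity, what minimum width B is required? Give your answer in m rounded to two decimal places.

q = γ·D_f = 19.8 × 2.48 = 49.104 kPa.
c·N_c = 57 × 5.14 = 292.98 kPa
q·N_q = 49.104 × 1 = 49.104 kPa
q_ult = 292.98 + 49.104 = 342.08 kPa.
For φ = 0 the ½γBN_γ term vanishes, so q_ult is independent of B. q_net = 342.08 − 49.104 = 292.98 kPa; q_all(net) = 292.98/3 = 97.66 kPa.
Required width B = w / q_all(net) = 201 / 97.66 = 2.058 m.

B = 2.06 m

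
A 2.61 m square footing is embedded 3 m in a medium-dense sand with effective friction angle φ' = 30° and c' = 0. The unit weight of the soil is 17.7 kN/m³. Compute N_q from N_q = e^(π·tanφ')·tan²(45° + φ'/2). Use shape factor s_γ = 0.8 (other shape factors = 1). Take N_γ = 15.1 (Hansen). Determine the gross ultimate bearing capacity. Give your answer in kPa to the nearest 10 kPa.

tan30° = 0.5774, so N_q = e^(π×0.5774)·tan²(60°) = 6.134 × 3.0 = 18.4.
q = γ·D_f = 17.7 × 3 = 53.1 kPa.
q·N_q = 53.1 × 18.401 = 977.1 kPa
0.5·γ·B·N_γ·s_γ = 0.5 × 17.7 × 2.61 × 15.1 × 0.8 = 279.03 kPa
q_ult = 977.1 + 279.03 = 1256.1 kPa.

q_ult ≈ 1260 kPa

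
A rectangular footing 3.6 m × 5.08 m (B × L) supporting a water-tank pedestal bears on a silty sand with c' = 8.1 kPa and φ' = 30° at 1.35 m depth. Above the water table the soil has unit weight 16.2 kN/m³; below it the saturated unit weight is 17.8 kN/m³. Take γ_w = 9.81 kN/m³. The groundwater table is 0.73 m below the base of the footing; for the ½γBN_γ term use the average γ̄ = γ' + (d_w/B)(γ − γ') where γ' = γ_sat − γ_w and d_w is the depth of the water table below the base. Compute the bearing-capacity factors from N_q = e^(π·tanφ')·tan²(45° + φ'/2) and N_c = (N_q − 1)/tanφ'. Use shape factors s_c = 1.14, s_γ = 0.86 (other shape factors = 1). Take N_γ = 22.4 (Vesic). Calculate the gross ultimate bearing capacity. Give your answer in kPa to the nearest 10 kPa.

q_ult ≈ 1020 kPa

tan30° = 0.5774, so N_q = e^(π×0.5774)·tan²(60°) = 6.134 × 3.0 = 18.4.
N_c = (18.4 − 1)/tan30° = 30.14.
q = γ·D_f = 16.2 × 1.35 = 21.87 kPa.
γ' = 7.99 kN/m³; averaging over the depth B below the base, γ̄ = γ' + (d_w/B)(γ − γ') = 9.6548 kN/m³.
c·N_c·s_c = 8.1 × 30.14 × 1.14 = 278.31 kPa
q·N_q = 21.87 × 18.401 = 402.43 kPa
0.5·γ·B·N_γ·s_γ = 0.5 × 9.6548 × 3.6 × 22.4 × 0.86 = 334.78 kPa
q_ult = 278.31 + 402.43 + 334.78 = 1015.5 kPa.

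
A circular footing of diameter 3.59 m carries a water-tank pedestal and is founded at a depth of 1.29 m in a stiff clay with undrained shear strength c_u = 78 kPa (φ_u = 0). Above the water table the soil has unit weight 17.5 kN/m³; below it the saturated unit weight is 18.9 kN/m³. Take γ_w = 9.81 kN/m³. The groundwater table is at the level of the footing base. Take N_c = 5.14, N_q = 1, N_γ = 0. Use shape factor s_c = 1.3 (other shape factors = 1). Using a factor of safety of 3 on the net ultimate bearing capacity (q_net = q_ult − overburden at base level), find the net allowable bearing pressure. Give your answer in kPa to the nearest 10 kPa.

q_all(net) ≈ 170 kPa

Overburden at base level: q = 17.5 × 1.29 = 22.575 kPa.
Cohesion term c·N_c·s_c = 78 × 5.14 × 1.3 = 521.2 kPa; surcharge term q·N_q = 22.575 × 1 = 22.575 kPa.
q_ult = 521.2 + 22.575 = 543.77 kPa.
q_net = 543.77 − 22.575 = 521.2 kPa.
q_all(net) = 521.2 / 3 = 173.73 kPa.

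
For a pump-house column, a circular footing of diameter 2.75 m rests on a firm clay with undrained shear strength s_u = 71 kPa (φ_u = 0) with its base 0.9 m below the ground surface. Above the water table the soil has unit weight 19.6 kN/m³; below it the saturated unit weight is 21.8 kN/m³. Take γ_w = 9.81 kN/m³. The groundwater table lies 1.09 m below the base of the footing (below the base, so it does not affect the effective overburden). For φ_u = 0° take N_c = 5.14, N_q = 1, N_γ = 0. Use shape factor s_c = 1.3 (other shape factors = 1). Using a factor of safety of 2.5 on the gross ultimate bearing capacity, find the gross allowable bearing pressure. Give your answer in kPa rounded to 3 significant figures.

q = γ·D_f = 19.6 × 0.9 = 17.64 kPa.
c·N_c·s_c = 71 × 5.14 × 1.3 = 474.42 kPa
q·N_q = 17.64 × 1 = 17.64 kPa
q_ult = 474.42 + 17.64 = 492.06 kPa.
q_all = 492.06 / 2.5 = 196.82 kPa.

q_all ≈ 197 kPa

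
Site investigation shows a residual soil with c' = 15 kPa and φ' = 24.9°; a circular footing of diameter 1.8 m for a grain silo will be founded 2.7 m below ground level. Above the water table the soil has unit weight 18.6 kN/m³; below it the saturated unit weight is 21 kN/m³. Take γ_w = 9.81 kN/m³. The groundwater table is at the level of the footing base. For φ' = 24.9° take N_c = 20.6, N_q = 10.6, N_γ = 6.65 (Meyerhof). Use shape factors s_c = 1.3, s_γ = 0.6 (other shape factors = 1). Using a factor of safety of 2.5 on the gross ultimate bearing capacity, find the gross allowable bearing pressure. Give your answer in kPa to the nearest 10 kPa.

q = γ·D_f = 18.6 × 2.7 = 50.22 kPa.
For the ½γBN_γ term take γ' = 21 − 9.81 = 11.19 kN/m³ (soil below base is submerged).
c·N_c·s_c = 15 × 20.6 × 1.3 = 401.7 kPa
q·N_q = 50.22 × 10.6 = 532.33 kPa
0.5·γ·B·N_γ·s_γ = 0.5 × 11.19 × 1.8 × 6.65 × 0.6 = 40.183 kPa
q_ult = 401.7 + 532.33 + 40.183 = 974.22 kPa.
q_all = 974.22 / 2.5 = 389.69 kPa.

q_all ≈ 390 kPa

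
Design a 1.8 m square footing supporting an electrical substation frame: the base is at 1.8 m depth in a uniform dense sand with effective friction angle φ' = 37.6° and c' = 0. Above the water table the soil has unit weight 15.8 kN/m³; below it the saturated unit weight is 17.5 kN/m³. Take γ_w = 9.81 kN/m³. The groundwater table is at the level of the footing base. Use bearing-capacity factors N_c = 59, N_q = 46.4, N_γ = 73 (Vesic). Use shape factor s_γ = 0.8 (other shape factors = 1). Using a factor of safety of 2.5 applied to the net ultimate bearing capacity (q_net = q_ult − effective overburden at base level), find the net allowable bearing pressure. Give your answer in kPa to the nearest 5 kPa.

q = γ·D_f = 15.8 × 1.8 = 28.44 kPa.
For the ½γBN_γ term take γ' = 17.5 − 9.81 = 7.69 kN/m³ (soil below base is submerged).
q·N_q = 28.44 × 46.4 = 1319.6 kPa
0.5·γ·B·N_γ·s_γ = 0.5 × 7.69 × 1.8 × 73 × 0.8 = 404.19 kPa
q_ult = 1319.6 + 404.19 = 1723.8 kPa.
Net ultimate: q_net = 1723.8 − 28.44 = 1695.4 kPa.
q_all(net) = 1695.4 / 2.5 = 678.14 kPa.

q_all(net) ≈ 680 kPa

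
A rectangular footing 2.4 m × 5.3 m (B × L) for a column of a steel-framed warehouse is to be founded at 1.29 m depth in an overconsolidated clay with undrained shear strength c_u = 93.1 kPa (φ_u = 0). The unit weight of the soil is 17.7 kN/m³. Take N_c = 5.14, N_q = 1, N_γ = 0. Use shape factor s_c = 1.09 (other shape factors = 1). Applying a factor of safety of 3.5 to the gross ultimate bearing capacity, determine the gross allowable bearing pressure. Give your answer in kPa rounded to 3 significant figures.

q_all ≈ 156 kPa

q = γ·D_f = 17.7 × 1.29 = 22.833 kPa.
c·N_c·s_c = 93.1 × 5.14 × 1.09 = 521.6 kPa
q·N_q = 22.833 × 1 = 22.833 kPa
q_ult = 521.6 + 22.833 = 544.44 kPa.
q_all = q_ult / FS = 544.44 / 3.5 = 155.55 kPa.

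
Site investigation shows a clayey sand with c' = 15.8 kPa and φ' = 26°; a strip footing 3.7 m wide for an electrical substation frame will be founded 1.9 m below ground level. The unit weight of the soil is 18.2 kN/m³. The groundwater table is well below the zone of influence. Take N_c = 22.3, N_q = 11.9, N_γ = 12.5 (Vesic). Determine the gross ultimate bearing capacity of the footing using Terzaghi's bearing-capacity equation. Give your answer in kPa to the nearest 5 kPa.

Effective surcharge at the founding depth q = γ·D_f = 18.2 × 1.9 = 34.58 kPa.
q_ult = c·N_c + q·N_q + 0.5·γ·B·N_γ
     = 15.8 × 22.3 + 34.58 × 11.9 + 0.5 × 18.2 × 3.7 × 12.5
     = 352.34 + 411.5 + 420.88 = 1184.7 kPa.

q_ult ≈ 1185 kPa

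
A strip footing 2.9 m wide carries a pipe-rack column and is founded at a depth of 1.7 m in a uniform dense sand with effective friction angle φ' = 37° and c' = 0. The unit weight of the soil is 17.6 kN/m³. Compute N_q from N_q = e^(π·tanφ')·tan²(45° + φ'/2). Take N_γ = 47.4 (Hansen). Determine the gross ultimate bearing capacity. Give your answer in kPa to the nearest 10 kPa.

q_ult ≈ 2490 kPa

tan37° = 0.7536, so N_q = e^(π×0.7536)·tan²(63.5°) = 10.669 × 4.023 = 42.92.
q = γ·D_f = 17.6 × 1.7 = 29.92 kPa.
q·N_q = 29.92 × 42.92 = 1284.2 kPa
0.5·γ·B·N_γ = 0.5 × 17.6 × 2.9 × 47.4 = 1209.6 kPa
q_ult = 1284.2 + 1209.6 = 2493.8 kPa.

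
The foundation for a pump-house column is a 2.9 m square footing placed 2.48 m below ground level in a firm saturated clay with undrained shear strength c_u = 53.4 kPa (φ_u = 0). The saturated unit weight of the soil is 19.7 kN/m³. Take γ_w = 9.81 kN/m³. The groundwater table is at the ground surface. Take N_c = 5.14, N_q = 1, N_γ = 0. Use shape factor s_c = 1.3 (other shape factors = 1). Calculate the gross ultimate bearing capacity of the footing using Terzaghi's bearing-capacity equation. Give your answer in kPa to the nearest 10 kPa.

Water table at ground surface, so effective unit weight γ' = 19.7 − 9.81 = 9.89 kN/m³ is used throughout; overburden q = 9.89 × 2.48 = 24.527 kPa.
Cohesion term c·N_c·s_c = 53.4 × 5.14 × 1.3 = 356.82 kPa; surcharge term q·N_q = 24.527 × 1 = 24.527 kPa.
q_ult = 356.82 + 24.527 = 381.35 kPa.

q_ult ≈ 380 kPa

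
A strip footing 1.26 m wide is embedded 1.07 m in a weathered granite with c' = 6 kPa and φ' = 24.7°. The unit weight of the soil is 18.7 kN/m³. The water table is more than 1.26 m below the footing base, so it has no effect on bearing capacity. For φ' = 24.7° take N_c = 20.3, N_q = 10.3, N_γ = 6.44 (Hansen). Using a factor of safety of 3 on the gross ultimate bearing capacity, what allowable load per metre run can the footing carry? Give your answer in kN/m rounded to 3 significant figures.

Overburden at base level: q = 18.7 × 1.07 = 20.009 kPa.
Cohesion term c·N_c = 6 × 20.3 = 121.8 kPa; surcharge term q·N_q = 20.009 × 10.3 = 206.09 kPa; self-weight term 0.5·γ·B·N_γ = 0.5 × 18.7 × 1.26 × 6.44 = 75.87 kPa.
q_ult = 121.8 + 206.09 + 75.87 = 403.76 kPa.
Gross allowable pressure q_all = 403.76 / 3 = 134.59 kPa.
Allowable wall load = q_all × B = 134.59 × 1.26 = 169.58 kN per metre run.

≈ 170 kN/m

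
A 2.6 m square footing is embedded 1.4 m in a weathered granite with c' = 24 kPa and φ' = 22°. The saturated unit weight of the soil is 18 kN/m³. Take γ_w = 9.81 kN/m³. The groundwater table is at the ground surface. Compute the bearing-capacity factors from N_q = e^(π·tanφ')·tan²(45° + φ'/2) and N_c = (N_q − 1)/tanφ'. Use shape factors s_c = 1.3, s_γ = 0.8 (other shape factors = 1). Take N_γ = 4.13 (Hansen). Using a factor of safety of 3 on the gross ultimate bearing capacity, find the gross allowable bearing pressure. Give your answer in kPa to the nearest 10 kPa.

N_q = e^(π·tan22°)·tan²(56°) = 7.82; N_c = (N_q − 1)/tanφ' = 16.88.
γ' = 18 − 9.81 = 8.19 kN/m³ (submerged throughout). q = 8.19 × 1.4 = 11.466 kPa; the same γ' applies in the ½γBN_γ term.
c·N_c·s_c = 24 × 16.883 × 1.3 = 526.75 kPa
q·N_q = 11.466 × 7.8211 = 89.677 kPa
0.5·γ·B·N_γ·s_γ = 0.5 × 8.19 × 2.6 × 4.13 × 0.8 = 35.178 kPa
q_ult = 526.75 + 89.677 + 35.178 = 651.6 kPa.
q_all = 651.6 / 3 = 217.2 kPa.

q_all ≈ 220 kPa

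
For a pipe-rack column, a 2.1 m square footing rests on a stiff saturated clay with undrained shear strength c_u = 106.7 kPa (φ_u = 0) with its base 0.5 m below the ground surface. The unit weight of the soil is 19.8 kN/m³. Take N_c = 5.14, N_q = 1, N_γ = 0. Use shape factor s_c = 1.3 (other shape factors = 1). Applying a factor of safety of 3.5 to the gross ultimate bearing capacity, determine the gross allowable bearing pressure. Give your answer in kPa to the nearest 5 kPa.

q_all ≈ 205 kPa

Overburden at base level: q = 19.8 × 0.5 = 9.9 kPa.
Cohesion term c·N_c·s_c = 106.7 × 5.14 × 1.3 = 712.97 kPa; surcharge term q·N_q = 9.9 × 1 = 9.9 kPa.
q_ult = 712.97 + 9.9 = 722.87 kPa.
q_all = q_ult / FS = 722.87 / 3.5 = 206.53 kPa.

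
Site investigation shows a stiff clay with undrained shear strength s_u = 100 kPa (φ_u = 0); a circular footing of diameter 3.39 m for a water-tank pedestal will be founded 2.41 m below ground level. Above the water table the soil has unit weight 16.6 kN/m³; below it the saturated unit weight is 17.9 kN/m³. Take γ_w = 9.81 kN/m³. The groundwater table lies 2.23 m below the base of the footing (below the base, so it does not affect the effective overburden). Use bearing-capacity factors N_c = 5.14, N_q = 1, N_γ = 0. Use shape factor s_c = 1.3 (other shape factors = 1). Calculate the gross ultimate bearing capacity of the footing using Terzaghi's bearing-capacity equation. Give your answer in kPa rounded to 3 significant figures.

q = γ·D_f = 16.6 × 2.41 = 40.006 kPa.
c·N_c·s_c = 100 × 5.14 × 1.3 = 668.2 kPa
q·N_q = 40.006 × 1 = 40.006 kPa
q_ult = 668.2 + 40.006 = 708.21 kPa.

q_ult ≈ 708 kPa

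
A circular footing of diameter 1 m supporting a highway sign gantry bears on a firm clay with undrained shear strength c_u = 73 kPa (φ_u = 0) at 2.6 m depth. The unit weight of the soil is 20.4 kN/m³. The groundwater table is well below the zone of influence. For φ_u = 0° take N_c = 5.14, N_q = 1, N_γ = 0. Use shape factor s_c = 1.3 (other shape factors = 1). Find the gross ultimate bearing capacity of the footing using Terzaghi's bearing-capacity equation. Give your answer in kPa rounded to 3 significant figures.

q_ult ≈ 541 kPa

Effective surcharge at the founding depth q = γ·D_f = 20.4 × 2.6 = 53.04 kPa.
q_ult = c·N_c·s_c + q·N_q
     = 73 × 5.14 × 1.3 + 53.04 × 1
     = 487.79 + 53.04 = 540.83 kPa.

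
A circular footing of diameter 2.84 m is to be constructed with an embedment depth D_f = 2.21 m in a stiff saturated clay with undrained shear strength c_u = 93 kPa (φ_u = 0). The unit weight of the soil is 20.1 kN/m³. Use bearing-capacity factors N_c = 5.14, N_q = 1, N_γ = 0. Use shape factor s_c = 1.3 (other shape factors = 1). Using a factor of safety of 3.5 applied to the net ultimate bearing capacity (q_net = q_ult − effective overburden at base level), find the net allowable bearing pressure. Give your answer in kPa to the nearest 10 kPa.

q_all(net) ≈ 180 kPa

Overburden at base level: q = 20.1 × 2.21 = 44.421 kPa.
Cohesion term c·N_c·s_c = 93 × 5.14 × 1.3 = 621.43 kPa; surcharge term q·N_q = 44.421 × 1 = 44.421 kPa.
q_ult = 621.43 + 44.421 = 665.85 kPa.
Net ultimate: q_net = 665.85 − 44.421 = 621.43 kPa.
q_all(net) = 621.43 / 3.5 = 177.55 kPa.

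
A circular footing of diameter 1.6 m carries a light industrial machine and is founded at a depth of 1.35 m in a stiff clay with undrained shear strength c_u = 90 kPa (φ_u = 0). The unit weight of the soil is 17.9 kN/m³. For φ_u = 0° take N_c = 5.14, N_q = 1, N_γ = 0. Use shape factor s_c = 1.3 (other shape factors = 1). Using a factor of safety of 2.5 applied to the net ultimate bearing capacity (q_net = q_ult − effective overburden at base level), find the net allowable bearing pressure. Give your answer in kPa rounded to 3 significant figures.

q = γ·D_f = 17.9 × 1.35 = 24.165 kPa.
c·N_c·s_c = 90 × 5.14 × 1.3 = 601.38 kPa
q·N_q = 24.165 × 1 = 24.165 kPa
q_ult = 601.38 + 24.165 = 625.54 kPa.
Net ultimate: q_net = 625.54 − 24.165 = 601.38 kPa.
q_all(net) = 601.38 / 2.5 = 240.55 kPa.

q_all(net) ≈ 241 kPa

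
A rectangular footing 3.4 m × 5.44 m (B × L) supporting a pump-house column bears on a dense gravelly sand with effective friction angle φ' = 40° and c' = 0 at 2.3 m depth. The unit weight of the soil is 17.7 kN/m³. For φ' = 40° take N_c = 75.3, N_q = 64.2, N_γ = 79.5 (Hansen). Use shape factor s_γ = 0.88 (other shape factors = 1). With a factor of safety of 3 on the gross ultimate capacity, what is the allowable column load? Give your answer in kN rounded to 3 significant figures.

q = γ·D_f = 17.7 × 2.3 = 40.71 kPa.
q·N_q = 40.71 × 64.2 = 2613.6 kPa
0.5·γ·B·N_γ·s_γ = 0.5 × 17.7 × 3.4 × 79.5 × 0.88 = 2105.1 kPa
q_ult = 2613.6 + 2105.1 = 4718.7 kPa.
Gross allowable pressure q_all = 4718.7 / 3 = 1572.9 kPa.
Footing area = 18.496 m², so allowable column load = 1572.9 × 18.496 = 29092 kN.

P_all ≈ 29100 kN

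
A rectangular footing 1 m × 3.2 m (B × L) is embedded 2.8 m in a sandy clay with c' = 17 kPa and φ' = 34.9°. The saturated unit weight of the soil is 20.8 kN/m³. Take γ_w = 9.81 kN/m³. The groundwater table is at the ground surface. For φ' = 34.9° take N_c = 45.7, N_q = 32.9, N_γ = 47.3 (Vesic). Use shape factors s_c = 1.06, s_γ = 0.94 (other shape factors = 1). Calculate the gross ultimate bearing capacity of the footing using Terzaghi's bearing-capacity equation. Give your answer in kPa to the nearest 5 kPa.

q_ult ≈ 2080 kPa

With the water table at the surface the whole profile is submerged: γ' = 20.8 − 9.81 = 10.99 kN/m³, so q = γ'·D_f = 30.772 kPa; the same γ' applies in the ½γBN_γ term.
q_ult = c·N_c·s_c + q·N_q + 0.5·γ·B·N_γ·s_γ
     = 17 × 45.7 × 1.06 + 30.772 × 32.9 + 0.5 × 10.99 × 1 × 47.3 × 0.94
     = 823.51 + 1012.4 + 244.32 = 2080.2 kPa.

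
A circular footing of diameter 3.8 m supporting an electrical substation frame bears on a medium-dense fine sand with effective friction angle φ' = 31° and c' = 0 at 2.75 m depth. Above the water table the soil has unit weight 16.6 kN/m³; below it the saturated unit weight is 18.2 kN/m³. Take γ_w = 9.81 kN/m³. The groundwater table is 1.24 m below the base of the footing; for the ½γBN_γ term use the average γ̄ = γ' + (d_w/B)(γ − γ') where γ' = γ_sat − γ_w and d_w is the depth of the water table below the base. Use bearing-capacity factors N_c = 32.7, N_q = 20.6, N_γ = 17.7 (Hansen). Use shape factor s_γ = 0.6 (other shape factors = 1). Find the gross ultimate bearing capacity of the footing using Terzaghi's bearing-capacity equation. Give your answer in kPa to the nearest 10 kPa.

q_ult ≈ 1160 kPa

Effective surcharge at the founding depth q = γ·D_f = 16.6 × 2.75 = 45.65 kPa.
With d_w = 1.24 m < B, γ̄ = 8.39 + (1.24/3.8) × (16.6 − 8.39) = 11.069 kN/m³.
q_ult = q·N_q + 0.5·γ·B·N_γ·s_γ
     = 45.65 × 20.6 + 0.5 × 11.069 × 3.8 × 17.7 × 0.6
     = 940.39 + 223.35 = 1163.7 kPa.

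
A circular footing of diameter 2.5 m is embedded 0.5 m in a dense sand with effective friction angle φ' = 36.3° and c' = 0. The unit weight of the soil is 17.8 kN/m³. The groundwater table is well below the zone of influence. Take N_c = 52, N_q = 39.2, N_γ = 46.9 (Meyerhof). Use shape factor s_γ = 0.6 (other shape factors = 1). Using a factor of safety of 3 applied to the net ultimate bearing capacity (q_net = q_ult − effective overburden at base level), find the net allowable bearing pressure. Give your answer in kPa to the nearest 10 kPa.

q_all(net) ≈ 320 kPa

Overburden at base level: q = 17.8 × 0.5 = 8.9 kPa.
Surcharge term q·N_q = 8.9 × 39.2 = 348.88 kPa; self-weight term 0.5·γ·B·N_γ·s_γ = 0.5 × 17.8 × 2.5 × 46.9 × 0.6 = 626.11 kPa.
q_ult = 348.88 + 626.11 = 974.99 kPa.
Net ultimate: q_net = 974.99 − 8.9 = 966.09 kPa.
q_all(net) = 966.09 / 3 = 322.03 kPa.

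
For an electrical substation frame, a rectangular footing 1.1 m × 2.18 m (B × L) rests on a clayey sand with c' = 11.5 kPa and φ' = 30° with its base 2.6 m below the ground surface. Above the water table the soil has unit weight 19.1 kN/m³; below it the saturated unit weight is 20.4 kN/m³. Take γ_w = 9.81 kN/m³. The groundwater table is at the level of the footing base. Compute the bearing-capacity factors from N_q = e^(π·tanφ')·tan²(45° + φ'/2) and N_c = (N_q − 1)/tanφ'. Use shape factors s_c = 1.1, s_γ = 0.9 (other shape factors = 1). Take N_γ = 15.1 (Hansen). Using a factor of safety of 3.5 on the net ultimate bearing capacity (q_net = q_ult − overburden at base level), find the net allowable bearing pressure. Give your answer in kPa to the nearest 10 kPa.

q_all(net) ≈ 380 kPa

N_q = e^(π·tan30°)·tan²(60°) = 18.4; N_c = (N_q − 1)/tanφ' = 30.14.
q = γ·D_f = 19.1 × 2.6 = 49.66 kPa.
For the ½γBN_γ term take γ' = 20.4 − 9.81 = 10.59 kN/m³ (soil below base is submerged).
c·N_c·s_c = 11.5 × 30.14 × 1.1 = 381.27 kPa
q·N_q = 49.66 × 18.401 = 913.8 kPa
0.5·γ·B·N_γ·s_γ = 0.5 × 10.59 × 1.1 × 15.1 × 0.9 = 79.155 kPa
q_ult = 381.27 + 913.8 + 79.155 = 1374.2 kPa.
q_net = 1374.2 − 49.66 = 1324.6 kPa.
q_all(net) = 1324.6 / 3.5 = 378.45 kPa.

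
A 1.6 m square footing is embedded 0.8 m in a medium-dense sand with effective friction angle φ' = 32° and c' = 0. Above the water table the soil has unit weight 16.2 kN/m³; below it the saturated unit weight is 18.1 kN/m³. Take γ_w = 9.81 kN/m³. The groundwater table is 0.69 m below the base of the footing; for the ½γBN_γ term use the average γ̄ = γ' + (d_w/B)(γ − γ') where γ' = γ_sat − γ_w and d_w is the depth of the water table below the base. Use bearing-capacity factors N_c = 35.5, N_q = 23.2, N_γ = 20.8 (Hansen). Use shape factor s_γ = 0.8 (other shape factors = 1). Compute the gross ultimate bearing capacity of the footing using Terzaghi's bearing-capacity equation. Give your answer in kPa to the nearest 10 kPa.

q_ult ≈ 460 kPa

Effective surcharge at the founding depth q = γ·D_f = 16.2 × 0.8 = 12.96 kPa.
With d_w = 0.69 m < B, γ̄ = 8.29 + (0.69/1.6) × (16.2 − 8.29) = 11.701 kN/m³.
q_ult = q·N_q + 0.5·γ·B·N_γ·s_γ
     = 12.96 × 23.2 + 0.5 × 11.701 × 1.6 × 20.8 × 0.8
     = 300.67 + 155.77 = 456.44 kPa.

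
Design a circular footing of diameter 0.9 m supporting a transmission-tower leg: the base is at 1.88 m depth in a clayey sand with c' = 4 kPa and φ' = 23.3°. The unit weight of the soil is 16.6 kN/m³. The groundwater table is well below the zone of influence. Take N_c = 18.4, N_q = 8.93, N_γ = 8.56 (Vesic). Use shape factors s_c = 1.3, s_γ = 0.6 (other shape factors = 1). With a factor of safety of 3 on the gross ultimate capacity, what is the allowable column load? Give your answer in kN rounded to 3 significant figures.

Effective surcharge at the founding depth q = γ·D_f = 16.6 × 1.88 = 31.208 kPa.
q_ult = c·N_c·s_c + q·N_q + 0.5·γ·B·N_γ·s_γ
     = 4 × 18.4 × 1.3 + 31.208 × 8.93 + 0.5 × 16.6 × 0.9 × 8.56 × 0.6
     = 95.68 + 278.69 + 38.366 = 412.73 kPa.
Gross allowable pressure q_all = 412.73 / 3 = 137.58 kPa.
Footing area = 0.6362 m², so allowable column load = 137.58 × 0.6362 = 87.527 kN.

P_all ≈ 87.5 kN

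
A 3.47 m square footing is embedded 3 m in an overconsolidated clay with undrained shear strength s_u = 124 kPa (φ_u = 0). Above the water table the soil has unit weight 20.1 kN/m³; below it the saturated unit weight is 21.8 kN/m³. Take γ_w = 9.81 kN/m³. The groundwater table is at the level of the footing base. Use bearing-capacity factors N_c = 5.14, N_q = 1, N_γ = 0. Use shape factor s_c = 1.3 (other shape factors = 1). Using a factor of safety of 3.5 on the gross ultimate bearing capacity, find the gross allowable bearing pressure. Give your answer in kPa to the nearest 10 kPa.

Overburden at base level: q = 20.1 × 3 = 60.3 kPa.
Cohesion term c·N_c·s_c = 124 × 5.14 × 1.3 = 828.57 kPa; surcharge term q·N_q = 60.3 × 1 = 60.3 kPa.
q_ult = 828.57 + 60.3 = 888.87 kPa.
q_all = 888.87 / 3.5 = 253.96 kPa.

q_all ≈ 250 kPa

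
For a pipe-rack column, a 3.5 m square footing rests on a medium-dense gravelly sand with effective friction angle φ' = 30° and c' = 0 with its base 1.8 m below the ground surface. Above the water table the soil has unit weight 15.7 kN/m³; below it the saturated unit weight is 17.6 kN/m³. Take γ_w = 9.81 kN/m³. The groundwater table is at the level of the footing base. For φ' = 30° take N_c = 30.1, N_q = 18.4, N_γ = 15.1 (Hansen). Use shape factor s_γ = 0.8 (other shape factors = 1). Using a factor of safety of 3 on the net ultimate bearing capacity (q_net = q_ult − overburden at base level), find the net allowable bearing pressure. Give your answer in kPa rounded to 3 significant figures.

q_all(net) ≈ 219 kPa

Effective surcharge at the founding depth q = γ·D_f = 15.7 × 1.8 = 28.26 kPa.
The water table coincides with the base, so in the self-weight term γ → γ' = 7.79 kN/m³.
q_ult = q·N_q + 0.5·γ·B·N_γ·s_γ
     = 28.26 × 18.4 + 0.5 × 7.79 × 3.5 × 15.1 × 0.8
     = 519.98 + 164.68 = 684.66 kPa.
q_net = 684.66 − 28.26 = 656.4 kPa.
q_all(net) = 656.4 / 3 = 218.8 kPa.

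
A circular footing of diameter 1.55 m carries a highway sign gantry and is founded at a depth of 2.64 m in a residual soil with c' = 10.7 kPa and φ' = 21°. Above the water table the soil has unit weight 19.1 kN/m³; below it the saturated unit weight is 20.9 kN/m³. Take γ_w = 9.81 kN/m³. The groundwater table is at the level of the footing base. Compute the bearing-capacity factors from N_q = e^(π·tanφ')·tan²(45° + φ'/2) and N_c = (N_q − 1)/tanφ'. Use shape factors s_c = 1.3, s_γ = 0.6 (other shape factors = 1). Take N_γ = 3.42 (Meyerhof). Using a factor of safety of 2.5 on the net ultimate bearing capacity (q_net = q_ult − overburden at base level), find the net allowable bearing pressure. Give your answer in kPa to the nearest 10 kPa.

q_all(net) ≈ 220 kPa

N_q = e^(π·tan21°)·tan²(55.5°) = 7.07; N_c = (N_q − 1)/tanφ' = 15.81.
Overburden at base level: q = 19.1 × 2.64 = 50.424 kPa.
Below the base the soil is submerged, so the ½γBN_γ term uses γ' = 20.9 − 9.81 = 11.09 kN/m³.
Cohesion term c·N_c·s_c = 10.7 × 15.815 × 1.3 = 219.99 kPa; surcharge term q·N_q = 50.424 × 7.0708 = 356.54 kPa; self-weight term 0.5·γ·B·N_γ·s_γ = 0.5 × 11.09 × 1.55 × 3.42 × 0.6 = 17.636 kPa.
q_ult = 219.99 + 356.54 + 17.636 = 594.16 kPa.
q_net = 594.16 − 50.424 = 543.73 kPa.
q_all(net) = 543.73 / 2.5 = 217.49 kPa.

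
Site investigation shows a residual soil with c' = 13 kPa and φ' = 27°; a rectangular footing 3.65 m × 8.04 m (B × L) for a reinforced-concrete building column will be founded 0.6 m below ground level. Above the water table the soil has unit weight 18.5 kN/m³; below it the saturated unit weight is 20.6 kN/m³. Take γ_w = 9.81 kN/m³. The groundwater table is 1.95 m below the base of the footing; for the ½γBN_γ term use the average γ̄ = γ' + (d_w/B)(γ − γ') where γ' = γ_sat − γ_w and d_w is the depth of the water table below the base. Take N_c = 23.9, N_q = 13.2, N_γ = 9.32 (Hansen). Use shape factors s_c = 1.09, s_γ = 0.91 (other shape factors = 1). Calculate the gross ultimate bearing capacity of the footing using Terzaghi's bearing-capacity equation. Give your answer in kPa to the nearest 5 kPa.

Overburden at base level: q = 18.5 × 0.6 = 11.1 kPa.
The water table is 1.95 m below the base (< B = 3.65 m), so the ½γBN_γ term uses γ̄ = γ' + (d_w/B)(γ − γ') = 10.79 + (1.95/3.65)(18.5 − 10.79) = 14.909 kN/m³.
Cohesion term c·N_c·s_c = 13 × 23.9 × 1.09 = 338.66 kPa; surcharge term q·N_q = 11.1 × 13.2 = 146.52 kPa; self-weight term 0.5·γ·B·N_γ·s_γ = 0.5 × 14.909 × 3.65 × 9.32 × 0.91 = 230.76 kPa.
q_ult = 338.66 + 146.52 + 230.76 = 715.95 kPa.

q_ult ≈ 715 kPa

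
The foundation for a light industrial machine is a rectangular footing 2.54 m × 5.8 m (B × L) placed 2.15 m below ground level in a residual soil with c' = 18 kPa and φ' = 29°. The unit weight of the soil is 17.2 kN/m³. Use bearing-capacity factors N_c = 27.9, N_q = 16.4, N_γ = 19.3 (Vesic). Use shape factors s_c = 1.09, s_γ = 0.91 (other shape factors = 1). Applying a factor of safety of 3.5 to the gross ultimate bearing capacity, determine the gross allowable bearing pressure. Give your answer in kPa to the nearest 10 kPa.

q = γ·D_f = 17.2 × 2.15 = 36.98 kPa.
c·N_c·s_c = 18 × 27.9 × 1.09 = 547.4 kPa
q·N_q = 36.98 × 16.4 = 606.47 kPa
0.5·γ·B·N_γ·s_γ = 0.5 × 17.2 × 2.54 × 19.3 × 0.91 = 383.65 kPa
q_ult = 547.4 + 606.47 + 383.65 = 1537.5 kPa.
q_all = q_ult / FS = 1537.5 / 3.5 = 439.29 kPa.

q_all ≈ 440 kPa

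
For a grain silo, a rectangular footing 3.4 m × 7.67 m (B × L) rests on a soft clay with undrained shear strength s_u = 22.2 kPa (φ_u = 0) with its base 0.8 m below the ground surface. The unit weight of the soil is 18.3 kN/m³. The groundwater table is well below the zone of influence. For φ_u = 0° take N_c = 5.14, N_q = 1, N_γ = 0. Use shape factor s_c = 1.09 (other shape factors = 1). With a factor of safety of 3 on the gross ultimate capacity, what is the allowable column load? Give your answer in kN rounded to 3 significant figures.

P_all ≈ 1210 kN

Effective surcharge at the founding depth q = γ·D_f = 18.3 × 0.8 = 14.64 kPa.
q_ult = c·N_c·s_c + q·N_q
     = 22.2 × 5.14 × 1.09 + 14.64 × 1
     = 124.38 + 14.64 = 139.02 kPa.
Gross allowable pressure q_all = 139.02 / 3 = 46.339 kPa.
Footing area = 26.078 m², so allowable column load = 46.339 × 26.078 = 1208.4 kN.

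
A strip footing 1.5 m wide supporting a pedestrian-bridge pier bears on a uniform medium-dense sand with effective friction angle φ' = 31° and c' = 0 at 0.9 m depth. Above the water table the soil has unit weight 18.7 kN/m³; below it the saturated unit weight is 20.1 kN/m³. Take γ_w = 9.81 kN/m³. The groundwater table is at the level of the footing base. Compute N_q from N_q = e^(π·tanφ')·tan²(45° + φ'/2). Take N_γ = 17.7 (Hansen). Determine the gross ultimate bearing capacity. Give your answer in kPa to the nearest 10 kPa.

tan31° = 0.6009, so N_q = e^(π×0.6009)·tan²(60.5°) = 6.604 × 3.124 = 20.63.
Overburden at base level: q = 18.7 × 0.9 = 16.83 kPa.
Below the base the soil is submerged, so the ½γBN_γ term uses γ' = 20.1 − 9.81 = 10.29 kN/m³.
Surcharge term q·N_q = 16.83 × 20.631 = 347.22 kPa; self-weight term 0.5·γ·B·N_γ = 0.5 × 10.29 × 1.5 × 17.7 = 136.6 kPa.
q_ult = 347.22 + 136.6 = 483.82 kPa.

q_ult ≈ 480 kPa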